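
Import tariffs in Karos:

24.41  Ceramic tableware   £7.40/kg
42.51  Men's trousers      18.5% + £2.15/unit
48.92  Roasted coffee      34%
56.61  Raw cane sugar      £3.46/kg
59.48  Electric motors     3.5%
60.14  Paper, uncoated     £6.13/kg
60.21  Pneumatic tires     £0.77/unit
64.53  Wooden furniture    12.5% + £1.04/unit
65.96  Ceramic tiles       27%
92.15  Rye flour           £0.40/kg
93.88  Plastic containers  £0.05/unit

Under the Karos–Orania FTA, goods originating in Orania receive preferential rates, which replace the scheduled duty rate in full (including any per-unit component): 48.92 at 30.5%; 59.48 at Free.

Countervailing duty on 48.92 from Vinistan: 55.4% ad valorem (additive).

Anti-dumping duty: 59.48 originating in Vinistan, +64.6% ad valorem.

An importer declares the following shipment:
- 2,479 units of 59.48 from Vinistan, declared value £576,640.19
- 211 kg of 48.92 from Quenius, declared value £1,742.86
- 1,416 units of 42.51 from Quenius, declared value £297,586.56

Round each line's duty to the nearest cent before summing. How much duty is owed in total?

£451,382.45

Line 1 (59.48, Vinistan, 2,479 units, £576,640.19):
Base rate for 59.48 is 3.5%.
59.48 has an FTA preferential rate, but origin Vinistan is not Orania; base rate stands.
Additional duty on 59.48 from Vinistan: +64.6%. Applied ad valorem rate: 3.5% + 64.6% = 68.1%.
Duty = £576,640.19 × 68.1% = £392,691.97.
Line 2 (48.92, Quenius, 211 kg, £1,742.86):
Base rate for 48.92 is 34%.
48.92 has an FTA preferential rate, but origin Quenius is not Orania; base rate stands.
The additional-duty order on 48.92 targets Vinistan, not Quenius; it does not apply.
Duty = £1,742.86 × 34% = £592.57.
Line 3 (42.51, Quenius, 1,416 units, £297,586.56):
Base rate for 42.51 is 18.5% + £2.15/unit.
Duty = £297,586.56 × 18.5% + 1,416 × £2.15 = £58,097.91.
Total = £392,691.97 + £592.57 + £58,097.91 = £451,382.45.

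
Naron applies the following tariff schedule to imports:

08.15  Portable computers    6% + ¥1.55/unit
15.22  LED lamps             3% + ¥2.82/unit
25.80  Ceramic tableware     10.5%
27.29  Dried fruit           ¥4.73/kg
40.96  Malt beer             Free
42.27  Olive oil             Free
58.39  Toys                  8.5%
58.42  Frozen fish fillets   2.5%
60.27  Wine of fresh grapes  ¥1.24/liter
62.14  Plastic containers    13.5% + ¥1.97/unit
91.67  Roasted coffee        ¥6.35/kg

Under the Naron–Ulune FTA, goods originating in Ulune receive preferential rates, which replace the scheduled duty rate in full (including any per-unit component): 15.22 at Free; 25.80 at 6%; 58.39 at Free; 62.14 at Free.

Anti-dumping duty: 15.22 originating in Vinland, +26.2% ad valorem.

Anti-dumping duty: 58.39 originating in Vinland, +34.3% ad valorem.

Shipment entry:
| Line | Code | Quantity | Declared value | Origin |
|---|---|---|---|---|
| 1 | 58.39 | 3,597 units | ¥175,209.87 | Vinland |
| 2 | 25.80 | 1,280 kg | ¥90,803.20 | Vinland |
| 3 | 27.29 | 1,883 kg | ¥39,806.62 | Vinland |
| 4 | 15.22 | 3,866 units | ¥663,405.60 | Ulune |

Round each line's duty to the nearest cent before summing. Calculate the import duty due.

Line 1 (58.39, Vinland, 3,597 units, ¥175,209.87):
Base rate for 58.39 is 8.5%.
58.39 has an FTA preferential rate, but origin Vinland is not Ulune; base rate stands.
Additional duty on 58.39 from Vinland: +34.3%. Applied ad valorem rate: 8.5% + 34.3% = 42.8%.
Duty = ¥175,209.87 × 42.8% = ¥74,989.82.
Line 2 (25.80, Vinland, 1,280 kg, ¥90,803.20):
Base rate for 25.80 is 10.5%.
25.80 has an FTA preferential rate, but origin Vinland is not Ulune; base rate stands.
Duty = ¥90,803.20 × 10.5% = ¥9,534.34.
Line 3 (27.29, Vinland, 1,883 kg, ¥39,806.62):
Base rate for 27.29 is ¥4.73/kg.
Duty = 1,883 × ¥4.73 = ¥8,906.59.
Line 4 (15.22, Ulune, 3,866 units, ¥663,405.60):
Base rate for 15.22 is 3% + ¥2.82/unit.
Origin Ulune qualifies under the Naron–Ulune agreement and 15.22 is covered: preferential rate Free applies instead.
The additional-duty order on 15.22 targets Vinland, not Ulune; it does not apply.
Duty = ¥663,405.60 × 0% = ¥0.00.
Total = ¥74,989.82 + ¥9,534.34 + ¥8,906.59 + ¥0.00 = ¥93,430.75.

¥93,430.75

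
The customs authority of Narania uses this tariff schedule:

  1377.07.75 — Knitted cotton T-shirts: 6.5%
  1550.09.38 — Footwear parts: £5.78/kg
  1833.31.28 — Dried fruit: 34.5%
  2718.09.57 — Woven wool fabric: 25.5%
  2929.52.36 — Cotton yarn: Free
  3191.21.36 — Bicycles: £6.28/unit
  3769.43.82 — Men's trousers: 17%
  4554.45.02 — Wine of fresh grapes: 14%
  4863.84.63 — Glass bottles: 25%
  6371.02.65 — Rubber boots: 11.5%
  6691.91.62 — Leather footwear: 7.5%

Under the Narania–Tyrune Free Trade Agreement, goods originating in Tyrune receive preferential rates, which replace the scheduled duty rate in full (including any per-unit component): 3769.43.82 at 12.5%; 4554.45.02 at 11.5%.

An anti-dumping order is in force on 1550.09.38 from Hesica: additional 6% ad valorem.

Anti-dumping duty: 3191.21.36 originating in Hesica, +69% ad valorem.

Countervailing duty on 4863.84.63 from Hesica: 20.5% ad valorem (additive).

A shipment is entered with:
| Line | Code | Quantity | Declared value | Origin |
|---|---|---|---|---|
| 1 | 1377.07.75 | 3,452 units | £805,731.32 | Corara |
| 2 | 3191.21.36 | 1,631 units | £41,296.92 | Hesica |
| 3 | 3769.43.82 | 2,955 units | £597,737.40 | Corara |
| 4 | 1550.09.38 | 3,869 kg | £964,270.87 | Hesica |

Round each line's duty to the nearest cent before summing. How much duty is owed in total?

Line 1 (1377.07.75, Corara, 3,452 units, £805,731.32):
Base rate for 1377.07.75 is 6.5%.
Duty = £805,731.32 × 6.5% = £52,372.54.
Line 2 (3191.21.36, Hesica, 1,631 units, £41,296.92):
Base rate for 3191.21.36 is £6.28/unit.
Additional duty on 3191.21.36 from Hesica: +69% ad valorem. Applied ad valorem rate = 69%.
Duty = £41,296.92 × 69% + 1,631 × £6.28 = £38,737.55.
Line 3 (3769.43.82, Corara, 2,955 units, £597,737.40):
Base rate for 3769.43.82 is 17%.
3769.43.82 has an FTA preferential rate, but origin Corara is not Tyrune; base rate stands.
Duty = £597,737.40 × 17% = £101,615.36.
Line 4 (1550.09.38, Hesica, 3,869 kg, £964,270.87):
Base rate for 1550.09.38 is £5.78/kg.
Additional duty on 1550.09.38 from Hesica: +6% ad valorem. Applied ad valorem rate = 6%.
Duty = £964,270.87 × 6% + 3,869 × £5.78 = £80,219.07.
Total = £52,372.54 + £38,737.55 + £101,615.36 + £80,219.07 = £272,944.52.

£272,944.52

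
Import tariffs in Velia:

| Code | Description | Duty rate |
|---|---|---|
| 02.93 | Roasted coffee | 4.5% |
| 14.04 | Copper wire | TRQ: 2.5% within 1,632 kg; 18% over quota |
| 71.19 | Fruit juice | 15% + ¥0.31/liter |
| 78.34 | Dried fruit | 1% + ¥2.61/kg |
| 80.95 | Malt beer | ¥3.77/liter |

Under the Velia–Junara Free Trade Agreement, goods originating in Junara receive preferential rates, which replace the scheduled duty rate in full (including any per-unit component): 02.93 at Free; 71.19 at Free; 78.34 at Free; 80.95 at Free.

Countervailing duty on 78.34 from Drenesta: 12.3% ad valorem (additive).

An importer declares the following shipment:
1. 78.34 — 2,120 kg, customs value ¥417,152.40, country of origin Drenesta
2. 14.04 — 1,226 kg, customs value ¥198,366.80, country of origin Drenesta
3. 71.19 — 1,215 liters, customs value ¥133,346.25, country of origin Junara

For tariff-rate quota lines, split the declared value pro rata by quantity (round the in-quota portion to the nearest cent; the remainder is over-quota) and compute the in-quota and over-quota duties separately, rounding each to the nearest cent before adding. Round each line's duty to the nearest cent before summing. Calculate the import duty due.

¥65,973.64

Line 1 (78.34, Drenesta, 2,120 kg, ¥417,152.40):
Base rate for 78.34 is 1% + ¥2.61/kg.
78.34 has an FTA preferential rate, but origin Drenesta is not Junara; base rate stands.
Additional duty on 78.34 from Drenesta: +12.3%. Applied ad valorem rate: 1% + 12.3% = 13.3%.
Duty = ¥417,152.40 × 13.3% + 2,120 × ¥2.61 = ¥61,014.47.
Line 2 (14.04, Drenesta, 1,226 kg, ¥198,366.80):
Code 14.04 is under a tariff-rate quota (threshold 1,632 kg). Quantity 1,226 kg is within the quota, so the in-quota rate 2.5% applies to the full value.
Duty = ¥198,366.80 × 2.5% = ¥4,959.17.
Line 3 (71.19, Junara, 1,215 liters, ¥133,346.25):
Base rate for 71.19 is 15% + ¥0.31/liter.
Origin Junara qualifies under the Velia–Junara agreement and 71.19 is covered: preferential rate Free applies instead.
Duty = ¥133,346.25 × 0% = ¥0.00.
Total = ¥61,014.47 + ¥4,959.17 + ¥0.00 = ¥65,973.64.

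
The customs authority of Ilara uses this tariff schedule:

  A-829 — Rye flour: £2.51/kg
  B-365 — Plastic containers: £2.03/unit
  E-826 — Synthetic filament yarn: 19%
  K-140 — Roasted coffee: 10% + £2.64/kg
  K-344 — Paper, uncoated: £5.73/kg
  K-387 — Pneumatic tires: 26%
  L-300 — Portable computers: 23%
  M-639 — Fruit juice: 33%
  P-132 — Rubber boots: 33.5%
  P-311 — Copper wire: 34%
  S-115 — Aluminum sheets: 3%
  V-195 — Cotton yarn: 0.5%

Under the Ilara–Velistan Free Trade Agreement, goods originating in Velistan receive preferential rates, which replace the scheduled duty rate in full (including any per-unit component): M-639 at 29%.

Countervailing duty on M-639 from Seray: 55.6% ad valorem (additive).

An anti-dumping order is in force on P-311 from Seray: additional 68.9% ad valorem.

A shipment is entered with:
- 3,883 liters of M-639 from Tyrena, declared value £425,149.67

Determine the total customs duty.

£140,299.39

Line 1 (M-639, Tyrena, 3,883 liters, £425,149.67):
Base rate for M-639 is 33%.
M-639 has an FTA preferential rate, but origin Tyrena is not Velistan; base rate stands.
The additional-duty order on M-639 targets Seray, not Tyrena; it does not apply.
Duty = £425,149.67 × 33% = £140,299.39.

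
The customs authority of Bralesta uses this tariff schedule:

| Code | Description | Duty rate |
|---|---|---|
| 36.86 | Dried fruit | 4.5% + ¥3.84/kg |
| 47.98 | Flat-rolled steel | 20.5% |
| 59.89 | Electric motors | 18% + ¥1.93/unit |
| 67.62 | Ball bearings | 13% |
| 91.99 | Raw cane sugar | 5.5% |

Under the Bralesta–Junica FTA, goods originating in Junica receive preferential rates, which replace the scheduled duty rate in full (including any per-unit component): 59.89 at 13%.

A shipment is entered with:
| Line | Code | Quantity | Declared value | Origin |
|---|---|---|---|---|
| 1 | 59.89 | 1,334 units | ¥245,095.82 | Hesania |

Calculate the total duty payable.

¥46,691.87

Line 1 (59.89, Hesania, 1,334 units, ¥245,095.82):
Base rate for 59.89 is 18% + ¥1.93/unit.
59.89 has an FTA preferential rate, but origin Hesania is not Junica; base rate stands.
Duty = ¥245,095.82 × 18% + 1,334 × ¥1.93 = ¥46,691.87.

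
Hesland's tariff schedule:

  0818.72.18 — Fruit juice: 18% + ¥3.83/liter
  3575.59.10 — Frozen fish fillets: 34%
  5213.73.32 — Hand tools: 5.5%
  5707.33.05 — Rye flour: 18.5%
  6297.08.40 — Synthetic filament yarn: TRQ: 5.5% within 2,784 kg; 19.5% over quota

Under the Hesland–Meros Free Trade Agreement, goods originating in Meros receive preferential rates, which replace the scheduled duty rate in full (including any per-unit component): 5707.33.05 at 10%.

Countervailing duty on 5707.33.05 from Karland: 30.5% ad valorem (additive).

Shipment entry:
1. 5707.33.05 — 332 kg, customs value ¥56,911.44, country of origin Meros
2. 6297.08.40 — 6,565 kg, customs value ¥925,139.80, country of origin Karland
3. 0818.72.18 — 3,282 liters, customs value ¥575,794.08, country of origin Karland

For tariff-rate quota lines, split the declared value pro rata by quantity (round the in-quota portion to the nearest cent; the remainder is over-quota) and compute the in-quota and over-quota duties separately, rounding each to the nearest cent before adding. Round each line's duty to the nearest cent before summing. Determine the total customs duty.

¥247,381.41

Line 1 (5707.33.05, Meros, 332 kg, ¥56,911.44):
Base rate for 5707.33.05 is 18.5%.
Origin Meros qualifies under the Hesland–Meros agreement and 5707.33.05 is covered: preferential rate 10% applies instead.
The additional-duty order on 5707.33.05 targets Karland, not Meros; it does not apply.
Duty = ¥56,911.44 × 10% = ¥5,691.14.
Line 2 (6297.08.40, Karland, 6,565 kg, ¥925,139.80):
Code 6297.08.40 is under a tariff-rate quota (threshold 2,784 kg). In-quota: 2,784 kg at 5.5%; over-quota: 3,781 kg at 19.5%.
Pro-rata value split: in-quota = ¥925,139.80 × 2,784/6,565 = ¥392,321.28; over-quota = ¥925,139.80 − ¥392,321.28 = ¥532,818.52.
In-quota duty = ¥392,321.28 × 5.5% = ¥21,577.67. Over-quota duty = ¥532,818.52 × 19.5% = ¥103,899.61.
Line duty = ¥21,577.67 + ¥103,899.61 = ¥125,477.28.
Line 3 (0818.72.18, Karland, 3,282 liters, ¥575,794.08):
Base rate for 0818.72.18 is 18% + ¥3.83/liter.
Duty = ¥575,794.08 × 18% + 3,282 × ¥3.83 = ¥116,212.99.
Total = ¥5,691.14 + ¥125,477.28 + ¥116,212.99 = ¥247,381.41.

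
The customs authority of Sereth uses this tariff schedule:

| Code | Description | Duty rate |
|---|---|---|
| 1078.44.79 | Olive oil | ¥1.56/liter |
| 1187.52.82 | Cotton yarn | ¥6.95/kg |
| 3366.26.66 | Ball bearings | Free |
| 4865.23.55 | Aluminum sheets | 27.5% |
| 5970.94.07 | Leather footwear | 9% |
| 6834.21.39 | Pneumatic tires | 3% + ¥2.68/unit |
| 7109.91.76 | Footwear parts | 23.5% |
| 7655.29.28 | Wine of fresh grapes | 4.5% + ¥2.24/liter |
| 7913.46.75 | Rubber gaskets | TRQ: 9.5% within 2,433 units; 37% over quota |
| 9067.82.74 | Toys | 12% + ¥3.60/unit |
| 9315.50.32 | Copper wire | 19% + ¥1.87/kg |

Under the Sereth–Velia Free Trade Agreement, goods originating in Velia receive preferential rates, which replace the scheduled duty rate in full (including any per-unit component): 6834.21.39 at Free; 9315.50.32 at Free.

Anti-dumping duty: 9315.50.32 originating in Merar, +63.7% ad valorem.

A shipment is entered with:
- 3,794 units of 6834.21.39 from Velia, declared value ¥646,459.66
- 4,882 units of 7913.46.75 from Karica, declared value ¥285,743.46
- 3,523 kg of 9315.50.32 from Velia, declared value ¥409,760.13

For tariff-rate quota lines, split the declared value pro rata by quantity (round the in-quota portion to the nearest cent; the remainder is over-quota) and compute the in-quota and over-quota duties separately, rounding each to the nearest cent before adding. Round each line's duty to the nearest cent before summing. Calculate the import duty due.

Line 1 (6834.21.39, Velia, 3,794 units, ¥646,459.66):
Base rate for 6834.21.39 is 3% + ¥2.68/unit.
Origin Velia qualifies under the Sereth–Velia agreement and 6834.21.39 is covered: preferential rate Free applies instead.
Duty = ¥646,459.66 × 0% = ¥0.00.
Line 2 (7913.46.75, Karica, 4,882 units, ¥285,743.46):
Code 7913.46.75 is under a tariff-rate quota (threshold 2,433 units). In-quota: 2,433 units at 9.5%; over-quota: 2,449 units at 37%.
Pro-rata value split: in-quota = ¥285,743.46 × 2,433/4,882 = ¥142,403.49; over-quota = ¥285,743.46 − ¥142,403.49 = ¥143,339.97.
In-quota duty = ¥142,403.49 × 9.5% = ¥13,528.33. Over-quota duty = ¥143,339.97 × 37% = ¥53,035.79.
Line duty = ¥13,528.33 + ¥53,035.79 = ¥66,564.12.
Line 3 (9315.50.32, Velia, 3,523 kg, ¥409,760.13):
Base rate for 9315.50.32 is 19% + ¥1.87/kg.
Origin Velia qualifies under the Sereth–Velia agreement and 9315.50.32 is covered: preferential rate Free applies instead.
The additional-duty order on 9315.50.32 targets Merar, not Velia; it does not apply.
Duty = ¥409,760.13 × 0% = ¥0.00.
Total = ¥0.00 + ¥66,564.12 + ¥0.00 = ¥66,564.12.

¥66,564.12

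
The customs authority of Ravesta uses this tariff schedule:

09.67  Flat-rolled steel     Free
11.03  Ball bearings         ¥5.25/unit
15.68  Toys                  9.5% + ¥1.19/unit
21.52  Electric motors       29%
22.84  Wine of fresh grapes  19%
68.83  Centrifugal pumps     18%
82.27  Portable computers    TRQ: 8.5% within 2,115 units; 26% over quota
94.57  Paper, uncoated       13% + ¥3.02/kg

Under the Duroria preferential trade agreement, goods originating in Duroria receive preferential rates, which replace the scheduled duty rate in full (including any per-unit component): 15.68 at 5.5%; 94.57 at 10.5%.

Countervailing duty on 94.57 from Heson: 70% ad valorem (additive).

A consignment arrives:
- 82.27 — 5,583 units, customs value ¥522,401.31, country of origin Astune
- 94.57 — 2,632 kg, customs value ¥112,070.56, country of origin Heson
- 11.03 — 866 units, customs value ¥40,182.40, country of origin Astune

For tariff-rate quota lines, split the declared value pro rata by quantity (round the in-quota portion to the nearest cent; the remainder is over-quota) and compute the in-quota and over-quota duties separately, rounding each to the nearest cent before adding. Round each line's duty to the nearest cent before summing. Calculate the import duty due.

¥206,705.45

Line 1 (82.27, Astune, 5,583 units, ¥522,401.31):
Code 82.27 is under a tariff-rate quota (threshold 2,115 units). In-quota: 2,115 units at 8.5%; over-quota: 3,468 units at 26%.
Pro-rata value split: in-quota = ¥522,401.31 × 2,115/5,583 = ¥197,900.55; over-quota = ¥522,401.31 − ¥197,900.55 = ¥324,500.76.
In-quota duty = ¥197,900.55 × 8.5% = ¥16,821.55. Over-quota duty = ¥324,500.76 × 26% = ¥84,370.20.
Line duty = ¥16,821.55 + ¥84,370.20 = ¥101,191.75.
Line 2 (94.57, Heson, 2,632 kg, ¥112,070.56):
Base rate for 94.57 is 13% + ¥3.02/kg.
94.57 has an FTA preferential rate, but origin Heson is not Duroria; base rate stands.
Additional duty on 94.57 from Heson: +70%. Applied ad valorem rate: 13% + 70% = 83%.
Duty = ¥112,070.56 × 83% + 2,632 × ¥3.02 = ¥100,967.20.
Line 3 (11.03, Astune, 866 units, ¥40,182.40):
Base rate for 11.03 is ¥5.25/unit.
Duty = 866 × ¥5.25 = ¥4,546.50.
Total = ¥101,191.75 + ¥100,967.20 + ¥4,546.50 = ¥206,705.45.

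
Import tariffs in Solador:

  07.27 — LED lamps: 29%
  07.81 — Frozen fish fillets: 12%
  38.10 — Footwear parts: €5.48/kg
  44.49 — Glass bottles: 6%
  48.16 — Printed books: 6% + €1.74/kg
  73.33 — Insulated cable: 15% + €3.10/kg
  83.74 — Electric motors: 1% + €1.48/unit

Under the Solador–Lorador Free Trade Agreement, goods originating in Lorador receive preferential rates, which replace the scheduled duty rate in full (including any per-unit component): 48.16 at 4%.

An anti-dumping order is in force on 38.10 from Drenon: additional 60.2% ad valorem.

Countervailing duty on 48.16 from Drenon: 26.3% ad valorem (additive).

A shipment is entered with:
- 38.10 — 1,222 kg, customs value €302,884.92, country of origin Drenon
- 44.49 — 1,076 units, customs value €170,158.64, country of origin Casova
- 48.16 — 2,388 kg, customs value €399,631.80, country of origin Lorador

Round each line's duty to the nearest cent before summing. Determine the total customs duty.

€215,228.07

Line 1 (38.10, Drenon, 1,222 kg, €302,884.92):
Base rate for 38.10 is €5.48/kg.
Additional duty on 38.10 from Drenon: +60.2% ad valorem. Applied ad valorem rate = 60.2%.
Duty = €302,884.92 × 60.2% + 1,222 × €5.48 = €189,033.28.
Line 2 (44.49, Casova, 1,076 units, €170,158.64):
Base rate for 44.49 is 6%.
Duty = €170,158.64 × 6% = €10,209.52.
Line 3 (48.16, Lorador, 2,388 kg, €399,631.80):
Base rate for 48.16 is 6% + €1.74/kg.
Origin Lorador qualifies under the Solador–Lorador agreement and 48.16 is covered: preferential rate 4% applies instead.
The additional-duty order on 48.16 targets Drenon, not Lorador; it does not apply.
Duty = €399,631.80 × 4% = €15,985.27.
Total = €189,033.28 + €10,209.52 + €15,985.27 = €215,228.07.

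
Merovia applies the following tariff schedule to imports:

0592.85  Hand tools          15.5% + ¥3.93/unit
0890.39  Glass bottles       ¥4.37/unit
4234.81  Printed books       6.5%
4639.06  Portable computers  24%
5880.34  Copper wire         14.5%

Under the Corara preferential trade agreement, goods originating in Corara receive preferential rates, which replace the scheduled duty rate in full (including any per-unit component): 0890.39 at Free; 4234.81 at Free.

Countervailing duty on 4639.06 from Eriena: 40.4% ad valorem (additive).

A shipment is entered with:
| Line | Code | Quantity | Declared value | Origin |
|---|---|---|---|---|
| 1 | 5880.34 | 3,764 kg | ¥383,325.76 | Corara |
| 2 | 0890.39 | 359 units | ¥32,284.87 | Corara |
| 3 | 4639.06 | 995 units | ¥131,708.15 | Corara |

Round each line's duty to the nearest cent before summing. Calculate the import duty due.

Line 1 (5880.34, Corara, 3,764 kg, ¥383,325.76):
Base rate for 5880.34 is 14.5%.
Origin Corara is the FTA partner but 5880.34 is not on the preference list; base rate stands.
Duty = ¥383,325.76 × 14.5% = ¥55,582.24.
Line 2 (0890.39, Corara, 359 units, ¥32,284.87):
Base rate for 0890.39 is ¥4.37/unit.
Origin Corara qualifies under the Merovia–Corara agreement and 0890.39 is covered: preferential rate Free applies instead.
Duty = ¥32,284.87 × 0% = ¥0.00.
Line 3 (4639.06, Corara, 995 units, ¥131,708.15):
Base rate for 4639.06 is 24%.
Origin Corara is the FTA partner but 4639.06 is not on the preference list; base rate stands.
The additional-duty order on 4639.06 targets Eriena, not Corara; it does not apply.
Duty = ¥131,708.15 × 24% = ¥31,609.96.
Total = ¥55,582.24 + ¥0.00 + ¥31,609.96 = ¥87,192.20.

¥87,192.20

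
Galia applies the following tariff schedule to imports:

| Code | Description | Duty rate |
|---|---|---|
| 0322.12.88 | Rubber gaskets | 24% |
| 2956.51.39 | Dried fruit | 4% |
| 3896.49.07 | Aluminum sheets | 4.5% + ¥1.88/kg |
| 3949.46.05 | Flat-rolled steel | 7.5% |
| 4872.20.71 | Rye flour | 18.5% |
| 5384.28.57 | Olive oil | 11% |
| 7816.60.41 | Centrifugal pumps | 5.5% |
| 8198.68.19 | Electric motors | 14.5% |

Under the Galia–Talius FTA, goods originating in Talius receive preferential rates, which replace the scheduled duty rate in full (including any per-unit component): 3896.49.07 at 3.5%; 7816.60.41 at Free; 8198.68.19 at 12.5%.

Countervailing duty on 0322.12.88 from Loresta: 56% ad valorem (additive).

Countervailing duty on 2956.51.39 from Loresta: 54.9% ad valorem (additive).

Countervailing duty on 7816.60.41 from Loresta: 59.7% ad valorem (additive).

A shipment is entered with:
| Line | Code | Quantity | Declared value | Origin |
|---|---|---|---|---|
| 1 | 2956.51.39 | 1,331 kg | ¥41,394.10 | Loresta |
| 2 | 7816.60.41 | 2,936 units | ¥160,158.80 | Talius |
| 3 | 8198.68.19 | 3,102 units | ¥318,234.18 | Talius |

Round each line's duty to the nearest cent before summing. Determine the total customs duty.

Line 1 (2956.51.39, Loresta, 1,331 kg, ¥41,394.10):
Base rate for 2956.51.39 is 4%.
Additional duty on 2956.51.39 from Loresta: +54.9%. Applied ad valorem rate: 4% + 54.9% = 58.9%.
Duty = ¥41,394.10 × 58.9% = ¥24,381.12.
Line 2 (7816.60.41, Talius, 2,936 units, ¥160,158.80):
Base rate for 7816.60.41 is 5.5%.
Origin Talius qualifies under the Galia–Talius agreement and 7816.60.41 is covered: preferential rate Free applies instead.
The additional-duty order on 7816.60.41 targets Loresta, not Talius; it does not apply.
Duty = ¥160,158.80 × 0% = ¥0.00.
Line 3 (8198.68.19, Talius, 3,102 units, ¥318,234.18):
Base rate for 8198.68.19 is 14.5%.
Origin Talius qualifies under the Galia–Talius agreement and 8198.68.19 is covered: preferential rate 12.5% applies instead.
Duty = ¥318,234.18 × 12.5% = ¥39,779.27.
Total = ¥24,381.12 + ¥0.00 + ¥39,779.27 = ¥64,160.39.

¥64,160.39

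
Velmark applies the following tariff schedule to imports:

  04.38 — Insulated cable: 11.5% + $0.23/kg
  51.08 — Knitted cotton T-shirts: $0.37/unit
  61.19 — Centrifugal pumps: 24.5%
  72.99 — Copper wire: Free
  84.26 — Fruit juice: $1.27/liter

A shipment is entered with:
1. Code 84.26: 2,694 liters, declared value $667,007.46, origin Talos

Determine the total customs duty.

Line 1 (84.26, Talos, 2,694 liters, $667,007.46):
Base rate for 84.26 is $1.27/liter.
Duty = 2,694 × $1.27 = $3,421.38.

$3,421.38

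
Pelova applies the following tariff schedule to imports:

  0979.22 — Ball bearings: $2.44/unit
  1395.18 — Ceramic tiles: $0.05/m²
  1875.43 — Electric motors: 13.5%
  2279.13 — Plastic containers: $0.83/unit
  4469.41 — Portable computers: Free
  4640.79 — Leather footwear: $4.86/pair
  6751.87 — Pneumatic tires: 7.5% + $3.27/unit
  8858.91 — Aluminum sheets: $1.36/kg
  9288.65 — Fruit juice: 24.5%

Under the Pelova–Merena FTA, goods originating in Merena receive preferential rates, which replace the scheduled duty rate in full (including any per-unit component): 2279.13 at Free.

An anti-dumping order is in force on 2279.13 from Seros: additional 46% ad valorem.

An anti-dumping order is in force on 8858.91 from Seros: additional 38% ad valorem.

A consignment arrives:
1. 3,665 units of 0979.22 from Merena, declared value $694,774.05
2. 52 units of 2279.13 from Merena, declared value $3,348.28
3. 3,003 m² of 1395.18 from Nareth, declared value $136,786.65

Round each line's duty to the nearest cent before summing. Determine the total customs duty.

$9,092.75

Line 1 (0979.22, Merena, 3,665 units, $694,774.05):
Base rate for 0979.22 is $2.44/unit.
Origin Merena is the FTA partner but 0979.22 is not on the preference list; base rate stands.
Duty = 3,665 × $2.44 = $8,942.60.
Line 2 (2279.13, Merena, 52 units, $3,348.28):
Base rate for 2279.13 is $0.83/unit.
Origin Merena qualifies under the Pelova–Merena agreement and 2279.13 is covered: preferential rate Free applies instead.
The additional-duty order on 2279.13 targets Seros, not Merena; it does not apply.
Duty = $3,348.28 × 0% = $0.00.
Line 3 (1395.18, Nareth, 3,003 m², $136,786.65):
Base rate for 1395.18 is $0.05/m².
Duty = 3,003 × $0.05 = $150.15.
Total = $8,942.60 + $0.00 + $150.15 = $9,092.75.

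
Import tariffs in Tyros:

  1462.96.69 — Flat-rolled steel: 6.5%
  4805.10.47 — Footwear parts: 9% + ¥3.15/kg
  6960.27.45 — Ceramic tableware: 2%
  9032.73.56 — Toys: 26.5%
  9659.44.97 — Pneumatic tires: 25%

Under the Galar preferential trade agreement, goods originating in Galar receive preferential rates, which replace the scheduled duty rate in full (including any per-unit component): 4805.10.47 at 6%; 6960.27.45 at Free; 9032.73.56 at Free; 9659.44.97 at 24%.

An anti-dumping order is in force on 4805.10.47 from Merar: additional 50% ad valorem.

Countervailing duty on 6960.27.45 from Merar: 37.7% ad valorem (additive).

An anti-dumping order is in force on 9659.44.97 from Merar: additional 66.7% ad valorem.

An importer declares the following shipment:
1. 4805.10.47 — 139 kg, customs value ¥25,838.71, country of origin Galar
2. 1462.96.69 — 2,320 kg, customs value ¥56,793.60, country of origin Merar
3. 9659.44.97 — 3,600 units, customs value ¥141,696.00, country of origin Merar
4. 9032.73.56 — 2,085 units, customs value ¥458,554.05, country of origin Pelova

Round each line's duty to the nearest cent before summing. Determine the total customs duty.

Line 1 (4805.10.47, Galar, 139 kg, ¥25,838.71):
Base rate for 4805.10.47 is 9% + ¥3.15/kg.
Origin Galar qualifies under the Tyros–Galar agreement and 4805.10.47 is covered: preferential rate 6% applies instead.
The additional-duty order on 4805.10.47 targets Merar, not Galar; it does not apply.
Duty = ¥25,838.71 × 6% = ¥1,550.32.
Line 2 (1462.96.69, Merar, 2,320 kg, ¥56,793.60):
Base rate for 1462.96.69 is 6.5%.
Duty = ¥56,793.60 × 6.5% = ¥3,691.58.
Line 3 (9659.44.97, Merar, 3,600 units, ¥141,696.00):
Base rate for 9659.44.97 is 25%.
9659.44.97 has an FTA preferential rate, but origin Merar is not Galar; base rate stands.
Additional duty on 9659.44.97 from Merar: +66.7%. Applied ad valorem rate: 25% + 66.7% = 91.7%.
Duty = ¥141,696.00 × 91.7% = ¥129,935.23.
Line 4 (9032.73.56, Pelova, 2,085 units, ¥458,554.05):
Base rate for 9032.73.56 is 26.5%.
9032.73.56 has an FTA preferential rate, but origin Pelova is not Galar; base rate stands.
Duty = ¥458,554.05 × 26.5% = ¥121,516.82.
Total = ¥1,550.32 + ¥3,691.58 + ¥129,935.23 + ¥121,516.82 = ¥256,693.95.

¥256,693.95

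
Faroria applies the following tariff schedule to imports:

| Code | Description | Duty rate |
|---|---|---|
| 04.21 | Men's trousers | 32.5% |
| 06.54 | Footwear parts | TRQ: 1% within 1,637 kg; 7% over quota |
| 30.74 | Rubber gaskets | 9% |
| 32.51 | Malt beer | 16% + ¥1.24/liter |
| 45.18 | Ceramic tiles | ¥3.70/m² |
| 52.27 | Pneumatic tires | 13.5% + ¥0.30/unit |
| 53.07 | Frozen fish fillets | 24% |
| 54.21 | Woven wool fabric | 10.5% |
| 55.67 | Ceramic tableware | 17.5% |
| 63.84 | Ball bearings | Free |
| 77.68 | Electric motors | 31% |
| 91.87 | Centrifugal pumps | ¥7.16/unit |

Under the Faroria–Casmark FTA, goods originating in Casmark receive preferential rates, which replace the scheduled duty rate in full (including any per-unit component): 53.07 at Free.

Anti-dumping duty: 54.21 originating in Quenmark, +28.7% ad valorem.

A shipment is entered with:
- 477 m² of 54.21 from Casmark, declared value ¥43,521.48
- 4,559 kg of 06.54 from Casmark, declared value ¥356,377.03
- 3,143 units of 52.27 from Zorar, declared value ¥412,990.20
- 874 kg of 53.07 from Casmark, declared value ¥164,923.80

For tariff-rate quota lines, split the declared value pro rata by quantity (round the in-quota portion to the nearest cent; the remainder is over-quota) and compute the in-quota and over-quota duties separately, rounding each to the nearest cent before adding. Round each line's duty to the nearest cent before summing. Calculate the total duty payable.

¥78,534.87

Line 1 (54.21, Casmark, 477 m², ¥43,521.48):
Base rate for 54.21 is 10.5%.
Origin Casmark is the FTA partner but 54.21 is not on the preference list; base rate stands.
The additional-duty order on 54.21 targets Quenmark, not Casmark; it does not apply.
Duty = ¥43,521.48 × 10.5% = ¥4,569.76.
Line 2 (06.54, Casmark, 4,559 kg, ¥356,377.03):
Code 06.54 is under a tariff-rate quota (threshold 1,637 kg). In-quota: 1,637 kg at 1%; over-quota: 2,922 kg at 7%.
Pro-rata value split: in-quota = ¥356,377.03 × 1,637/4,559 = ¥127,964.29; over-quota = ¥356,377.03 − ¥127,964.29 = ¥228,412.74.
In-quota duty = ¥127,964.29 × 1% = ¥1,279.64. Over-quota duty = ¥228,412.74 × 7% = ¥15,988.89.
Line duty = ¥1,279.64 + ¥15,988.89 = ¥17,268.53.
Line 3 (52.27, Zorar, 3,143 units, ¥412,990.20):
Base rate for 52.27 is 13.5% + ¥0.30/unit.
Duty = ¥412,990.20 × 13.5% + 3,143 × ¥0.30 = ¥56,696.58.
Line 4 (53.07, Casmark, 874 kg, ¥164,923.80):
Base rate for 53.07 is 24%.
Origin Casmark qualifies under the Faroria–Casmark agreement and 53.07 is covered: preferential rate Free applies instead.
Duty = ¥164,923.80 × 0% = ¥0.00.
Total = ¥4,569.76 + ¥17,268.53 + ¥56,696.58 + ¥0.00 = ¥78,534.87.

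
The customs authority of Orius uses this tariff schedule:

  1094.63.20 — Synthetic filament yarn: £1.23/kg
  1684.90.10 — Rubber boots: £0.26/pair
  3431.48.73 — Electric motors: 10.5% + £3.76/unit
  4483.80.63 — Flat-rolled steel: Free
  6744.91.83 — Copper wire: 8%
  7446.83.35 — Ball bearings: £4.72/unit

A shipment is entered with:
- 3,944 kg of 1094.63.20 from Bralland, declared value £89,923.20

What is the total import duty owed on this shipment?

£4,851.12

Line 1 (1094.63.20, Bralland, 3,944 kg, £89,923.20):
Base rate for 1094.63.20 is £1.23/kg.
Duty = 3,944 × £1.23 = £4,851.12.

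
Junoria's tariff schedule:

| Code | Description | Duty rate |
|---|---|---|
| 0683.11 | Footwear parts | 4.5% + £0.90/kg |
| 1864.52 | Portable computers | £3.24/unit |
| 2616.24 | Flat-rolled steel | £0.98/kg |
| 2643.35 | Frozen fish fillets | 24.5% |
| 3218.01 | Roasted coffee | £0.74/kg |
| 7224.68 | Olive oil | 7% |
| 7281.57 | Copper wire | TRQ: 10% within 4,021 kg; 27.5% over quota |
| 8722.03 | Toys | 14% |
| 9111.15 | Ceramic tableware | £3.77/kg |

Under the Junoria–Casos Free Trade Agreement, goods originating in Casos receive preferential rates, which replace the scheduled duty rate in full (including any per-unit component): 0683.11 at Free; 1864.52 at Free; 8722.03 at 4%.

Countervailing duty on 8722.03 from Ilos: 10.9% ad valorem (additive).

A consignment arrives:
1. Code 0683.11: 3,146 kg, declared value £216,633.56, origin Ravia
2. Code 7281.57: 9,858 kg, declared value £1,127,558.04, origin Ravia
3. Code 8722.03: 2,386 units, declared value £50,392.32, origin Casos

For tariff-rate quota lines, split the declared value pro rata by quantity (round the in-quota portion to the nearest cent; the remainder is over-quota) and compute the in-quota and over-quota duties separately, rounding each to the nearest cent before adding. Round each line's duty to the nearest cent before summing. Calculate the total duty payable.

£244,187.72

Line 1 (0683.11, Ravia, 3,146 kg, £216,633.56):
Base rate for 0683.11 is 4.5% + £0.90/kg.
0683.11 has an FTA preferential rate, but origin Ravia is not Casos; base rate stands.
Duty = £216,633.56 × 4.5% + 3,146 × £0.90 = £12,579.91.
Line 2 (7281.57, Ravia, 9,858 kg, £1,127,558.04):
Code 7281.57 is under a tariff-rate quota (threshold 4,021 kg). In-quota: 4,021 kg at 10%; over-quota: 5,837 kg at 27.5%.
Pro-rata value split: in-quota = £1,127,558.04 × 4,021/9,858 = £459,921.98; over-quota = £1,127,558.04 − £459,921.98 = £667,636.06.
In-quota duty = £459,921.98 × 10% = £45,992.20. Over-quota duty = £667,636.06 × 27.5% = £183,599.92.
Line duty = £45,992.20 + £183,599.92 = £229,592.12.
Line 3 (8722.03, Casos, 2,386 units, £50,392.32):
Base rate for 8722.03 is 14%.
Origin Casos qualifies under the Junoria–Casos agreement and 8722.03 is covered: preferential rate 4% applies instead.
The additional-duty order on 8722.03 targets Ilos, not Casos; it does not apply.
Duty = £50,392.32 × 4% = £2,015.69.
Total = £12,579.91 + £229,592.12 + £2,015.69 = £244,187.72.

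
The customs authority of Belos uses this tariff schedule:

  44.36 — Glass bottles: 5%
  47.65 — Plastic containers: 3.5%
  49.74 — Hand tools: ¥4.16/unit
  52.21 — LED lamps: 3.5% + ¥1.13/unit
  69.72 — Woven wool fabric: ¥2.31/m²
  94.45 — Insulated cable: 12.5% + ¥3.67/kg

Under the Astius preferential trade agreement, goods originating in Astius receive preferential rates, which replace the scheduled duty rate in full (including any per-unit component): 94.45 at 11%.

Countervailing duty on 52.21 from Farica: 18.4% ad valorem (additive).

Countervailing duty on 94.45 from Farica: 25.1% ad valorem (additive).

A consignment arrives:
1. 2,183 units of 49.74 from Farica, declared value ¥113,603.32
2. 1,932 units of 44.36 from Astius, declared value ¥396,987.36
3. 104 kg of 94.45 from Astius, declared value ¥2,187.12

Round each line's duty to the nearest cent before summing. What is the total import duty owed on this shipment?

¥29,171.23

Line 1 (49.74, Farica, 2,183 units, ¥113,603.32):
Base rate for 49.74 is ¥4.16/unit.
Duty = 2,183 × ¥4.16 = ¥9,081.28.
Line 2 (44.36, Astius, 1,932 units, ¥396,987.36):
Base rate for 44.36 is 5%.
Origin Astius is the FTA partner but 44.36 is not on the preference list; base rate stands.
Duty = ¥396,987.36 × 5% = ¥19,849.37.
Line 3 (94.45, Astius, 104 kg, ¥2,187.12):
Base rate for 94.45 is 12.5% + ¥3.67/kg.
Origin Astius qualifies under the Belos–Astius agreement and 94.45 is covered: preferential rate 11% applies instead.
The additional-duty order on 94.45 targets Farica, not Astius; it does not apply.
Duty = ¥2,187.12 × 11% = ¥240.58.
Total = ¥9,081.28 + ¥19,849.37 + ¥240.58 = ¥29,171.23.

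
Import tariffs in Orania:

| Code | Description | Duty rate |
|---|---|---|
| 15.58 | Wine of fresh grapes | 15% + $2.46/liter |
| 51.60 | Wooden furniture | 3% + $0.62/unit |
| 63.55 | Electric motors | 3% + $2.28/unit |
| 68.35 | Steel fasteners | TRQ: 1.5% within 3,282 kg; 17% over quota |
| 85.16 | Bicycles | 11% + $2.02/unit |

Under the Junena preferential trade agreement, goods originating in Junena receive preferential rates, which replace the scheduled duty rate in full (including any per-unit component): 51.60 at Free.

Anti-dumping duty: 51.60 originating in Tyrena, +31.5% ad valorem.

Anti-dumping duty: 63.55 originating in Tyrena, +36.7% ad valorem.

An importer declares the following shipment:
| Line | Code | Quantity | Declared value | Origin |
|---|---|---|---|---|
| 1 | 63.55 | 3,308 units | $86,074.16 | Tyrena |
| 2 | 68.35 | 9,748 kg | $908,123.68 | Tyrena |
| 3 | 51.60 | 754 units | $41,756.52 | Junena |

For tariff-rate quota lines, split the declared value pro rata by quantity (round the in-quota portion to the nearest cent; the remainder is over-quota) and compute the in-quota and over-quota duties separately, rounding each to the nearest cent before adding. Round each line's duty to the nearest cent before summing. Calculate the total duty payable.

$148,703.29

Line 1 (63.55, Tyrena, 3,308 units, $86,074.16):
Base rate for 63.55 is 3% + $2.28/unit.
Additional duty on 63.55 from Tyrena: +36.7%. Applied ad valorem rate: 3% + 36.7% = 39.7%.
Duty = $86,074.16 × 39.7% + 3,308 × $2.28 = $41,713.68.
Line 2 (68.35, Tyrena, 9,748 kg, $908,123.68):
Code 68.35 is under a tariff-rate quota (threshold 3,282 kg). In-quota: 3,282 kg at 1.5%; over-quota: 6,466 kg at 17%.
Pro-rata value split: in-quota = $908,123.68 × 3,282/9,748 = $305,751.12; over-quota = $908,123.68 − $305,751.12 = $602,372.56.
In-quota duty = $305,751.12 × 1.5% = $4,586.27. Over-quota duty = $602,372.56 × 17% = $102,403.34.
Line duty = $4,586.27 + $102,403.34 = $106,989.61.
Line 3 (51.60, Junena, 754 units, $41,756.52):
Base rate for 51.60 is 3% + $0.62/unit.
Origin Junena qualifies under the Orania–Junena agreement and 51.60 is covered: preferential rate Free applies instead.
The additional-duty order on 51.60 targets Tyrena, not Junena; it does not apply.
Duty = $41,756.52 × 0% = $0.00.
Total = $41,713.68 + $106,989.61 + $0.00 = $148,703.29.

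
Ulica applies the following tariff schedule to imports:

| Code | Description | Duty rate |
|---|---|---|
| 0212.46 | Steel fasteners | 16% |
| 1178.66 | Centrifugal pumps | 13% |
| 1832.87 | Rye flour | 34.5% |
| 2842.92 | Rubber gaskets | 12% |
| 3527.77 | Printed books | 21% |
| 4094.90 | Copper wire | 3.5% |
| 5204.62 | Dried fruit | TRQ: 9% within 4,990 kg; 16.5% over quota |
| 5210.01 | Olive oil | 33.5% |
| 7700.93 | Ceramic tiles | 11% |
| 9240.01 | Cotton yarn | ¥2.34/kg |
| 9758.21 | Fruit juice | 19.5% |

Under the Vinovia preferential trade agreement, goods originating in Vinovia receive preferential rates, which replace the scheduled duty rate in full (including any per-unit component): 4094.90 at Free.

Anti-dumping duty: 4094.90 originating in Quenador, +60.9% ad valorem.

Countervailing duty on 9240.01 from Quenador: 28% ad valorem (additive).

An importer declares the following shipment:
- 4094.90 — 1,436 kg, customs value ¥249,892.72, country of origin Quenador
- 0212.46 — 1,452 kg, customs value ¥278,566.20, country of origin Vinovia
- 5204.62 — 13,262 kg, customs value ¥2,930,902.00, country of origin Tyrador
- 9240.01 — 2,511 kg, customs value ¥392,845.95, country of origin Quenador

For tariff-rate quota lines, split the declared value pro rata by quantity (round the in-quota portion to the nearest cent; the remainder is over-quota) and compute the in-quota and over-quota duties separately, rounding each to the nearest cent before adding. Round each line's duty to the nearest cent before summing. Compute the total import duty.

Line 1 (4094.90, Quenador, 1,436 kg, ¥249,892.72):
Base rate for 4094.90 is 3.5%.
4094.90 has an FTA preferential rate, but origin Quenador is not Vinovia; base rate stands.
Additional duty on 4094.90 from Quenador: +60.9%. Applied ad valorem rate: 3.5% + 60.9% = 64.4%.
Duty = ¥249,892.72 × 64.4% = ¥160,930.91.
Line 2 (0212.46, Vinovia, 1,452 kg, ¥278,566.20):
Base rate for 0212.46 is 16%.
Origin Vinovia is the FTA partner but 0212.46 is not on the preference list; base rate stands.
Duty = ¥278,566.20 × 16% = ¥44,570.59.
Line 3 (5204.62, Tyrador, 13,262 kg, ¥2,930,902.00):
Code 5204.62 is under a tariff-rate quota (threshold 4,990 kg). In-quota: 4,990 kg at 9%; over-quota: 8,272 kg at 16.5%.
Pro-rata value split: in-quota = ¥2,930,902.00 × 4,990/13,262 = ¥1,102,790.00; over-quota = ¥2,930,902.00 − ¥1,102,790.00 = ¥1,828,112.00.
In-quota duty = ¥1,102,790.00 × 9% = ¥99,251.10. Over-quota duty = ¥1,828,112.00 × 16.5% = ¥301,638.48.
Line duty = ¥99,251.10 + ¥301,638.48 = ¥400,889.58.
Line 4 (9240.01, Quenador, 2,511 kg, ¥392,845.95):
Base rate for 9240.01 is ¥2.34/kg.
Additional duty on 9240.01 from Quenador: +28% ad valorem. Applied ad valorem rate = 28%.
Duty = ¥392,845.95 × 28% + 2,511 × ¥2.34 = ¥115,872.61.
Total = ¥160,930.91 + ¥44,570.59 + ¥400,889.58 + ¥115,872.61 = ¥722,263.69.

¥722,263.69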